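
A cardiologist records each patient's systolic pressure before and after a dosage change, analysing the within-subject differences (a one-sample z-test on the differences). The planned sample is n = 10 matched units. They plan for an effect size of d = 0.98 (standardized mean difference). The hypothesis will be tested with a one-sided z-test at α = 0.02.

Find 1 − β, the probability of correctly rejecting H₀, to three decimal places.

Noncentrality parameter: δ = d·√n = 0.98 × √10 = 3.0990
Critical value for a one-sided test at α = 0.02: z_α = 2.054.
Power = Φ(δ − 2.054) = Φ(1.045) = 0.8521.

Power ≈ 0.852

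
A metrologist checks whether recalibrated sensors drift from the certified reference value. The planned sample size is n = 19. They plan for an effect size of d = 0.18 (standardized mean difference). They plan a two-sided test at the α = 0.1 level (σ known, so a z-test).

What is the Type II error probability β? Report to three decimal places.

β ≈ 0.798

Noncentrality parameter: δ = d·√n = 0.18 × √19 = 0.7846
Critical value for a two-sided test at α = 0.1: z_{α/2} = 1.645.
Power = Φ(δ − 1.645) + Φ(−δ − 1.645) = Φ(-0.860) + Φ(-2.429) = 0.1948 + 0.0076 = 0.2024.
Type II error: β = 1 − power = 1 − 0.2024 = 0.7976.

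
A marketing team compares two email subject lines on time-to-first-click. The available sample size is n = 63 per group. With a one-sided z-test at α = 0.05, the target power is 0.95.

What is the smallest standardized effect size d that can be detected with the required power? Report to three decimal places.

Required noncentrality: δ = z_{0.05} + z_{0.05} = 1.645 + 1.645 = 3.290.
δ = d·√(n/2) ⇒ d = δ/√(n/2) = 3.290/√(63/2) = 0.5861.

d ≈ 0.586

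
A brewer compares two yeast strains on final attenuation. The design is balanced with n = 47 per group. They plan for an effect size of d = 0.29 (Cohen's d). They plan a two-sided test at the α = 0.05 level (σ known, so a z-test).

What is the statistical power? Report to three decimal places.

Noncentrality parameter: δ = d·√(n/2) = 0.29 × √(47/2) = 1.4058
Critical value for a two-sided test at α = 0.05: z_{α/2} = 1.960.
Power = Φ(δ − 1.960) + Φ(−δ − 1.960) = Φ(-0.554) + Φ(-3.366) = 0.2897 + 0.0004 = 0.2901.

Power ≈ 0.290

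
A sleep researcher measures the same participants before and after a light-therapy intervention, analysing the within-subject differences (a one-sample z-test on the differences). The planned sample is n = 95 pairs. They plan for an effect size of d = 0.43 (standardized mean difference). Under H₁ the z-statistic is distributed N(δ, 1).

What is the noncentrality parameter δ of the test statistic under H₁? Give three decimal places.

δ = d·√n = 0.43 × √95 = 4.1911

δ ≈ 4.191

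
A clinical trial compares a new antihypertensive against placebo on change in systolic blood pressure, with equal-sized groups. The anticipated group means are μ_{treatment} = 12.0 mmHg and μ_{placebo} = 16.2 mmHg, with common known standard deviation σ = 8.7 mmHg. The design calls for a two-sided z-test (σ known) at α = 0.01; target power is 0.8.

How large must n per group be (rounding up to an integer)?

Standardized effect: d = |μ_{treatment} − μ_{placebo}| / σ = |12.0 − 16.2| / 8.7 = 0.4828
Set Φ(δ − 2.576) = 0.8; then δ − 2.576 = Φ⁻¹(0.8) = 0.842, giving δ = 3.417.
(The Φ(−δ − z_{α/2}) term is vanishingly small for δ > 0 and is dropped in the standard sample-size formula.)
δ = d·√(n/2) ⇒ n = 2(δ/d)² = 2 × (3.417 / 0.4828)² = 100.22.
Rounding up, n = 101 per group.

n = 101 per group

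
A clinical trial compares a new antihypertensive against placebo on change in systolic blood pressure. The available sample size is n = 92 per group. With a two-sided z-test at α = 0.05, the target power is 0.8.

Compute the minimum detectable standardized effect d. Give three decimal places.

Need Φ(δ − 1.960) = 0.8, so δ = 1.960 + 0.842 = 2.802.
(The second rejection-region term Φ(−δ − z_{α/2}) is negligible and dropped.)
δ = d·√(n/2) ⇒ d = δ/√(n/2) = 2.802/√(92/2) = 0.4131.

d ≈ 0.413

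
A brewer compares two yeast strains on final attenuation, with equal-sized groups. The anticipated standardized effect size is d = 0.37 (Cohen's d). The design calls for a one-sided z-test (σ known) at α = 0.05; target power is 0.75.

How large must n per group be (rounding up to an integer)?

For power 0.75 need Φ(δ − z_{0.05}) = 0.75, so δ = z_{0.05} + z_{0.25} = 1.645 + 0.674 = 2.319.
δ = d·√(n/2) ⇒ n = 2(δ/d)² = 2 × (2.319 / 0.37)² = 78.59.
Rounding up, n = 79 per group.

n = 79 per group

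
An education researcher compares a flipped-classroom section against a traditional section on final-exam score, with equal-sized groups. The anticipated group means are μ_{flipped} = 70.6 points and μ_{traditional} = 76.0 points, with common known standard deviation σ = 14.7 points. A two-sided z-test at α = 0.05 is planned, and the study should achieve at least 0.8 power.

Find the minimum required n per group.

n = 117 per group

Standardized effect: d = |μ_{flipped} − μ_{traditional}| / σ = |70.6 − 76.0| / 14.7 = 0.3673
For power 0.8 need Φ(δ − z_{0.025}) = 0.8, so δ = z_{0.025} + z_{0.20} = 1.960 + 0.842 = 2.802.
(For δ > 0 the lower-tail rejection region contributes negligibly to power, so the one-term inversion is standard.)
δ = d·√(n/2) ⇒ n = 2(δ/d)² = 2 × (2.802 / 0.3673)² = 116.33.
Round up to the next whole unit.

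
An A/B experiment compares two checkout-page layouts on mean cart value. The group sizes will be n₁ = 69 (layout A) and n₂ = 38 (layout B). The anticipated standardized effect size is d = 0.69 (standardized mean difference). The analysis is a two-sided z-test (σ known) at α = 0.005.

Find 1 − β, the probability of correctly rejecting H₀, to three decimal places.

Noncentrality parameter: δ = d / √(1/n₁ + 1/n₂) = 0.69 / √(1/69 + 1/38) = 3.4157
Two-sided α = 0.005 → critical value z_{0.0025} = 2.807.
Power = Φ(δ − 2.807) + Φ(−δ − 2.807) = Φ(0.609) + Φ(-6.223) = 0.7286 + 0.0000 = 0.7286.

Power ≈ 0.729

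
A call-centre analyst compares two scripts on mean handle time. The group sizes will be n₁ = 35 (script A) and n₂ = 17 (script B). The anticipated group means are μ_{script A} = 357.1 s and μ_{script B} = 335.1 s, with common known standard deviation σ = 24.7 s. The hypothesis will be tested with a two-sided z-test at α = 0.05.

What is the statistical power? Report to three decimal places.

Power ≈ 0.854

Standardized effect: d = |μ_{script A} − μ_{script B}| / σ = |357.1 − 335.1| / 24.7 = 0.8907
Noncentrality parameter: δ = d / √(1/n₁ + 1/n₂) = 0.8907 / √(1/35 + 1/17) = 3.0129
Critical value for a two-sided test at α = 0.05: z_{α/2} = 1.960.
Power = Φ(δ − 1.960) + Φ(−δ − 1.960) = Φ(1.053) + Φ(-4.973) = 0.8538 + 0.0000 = 0.8538.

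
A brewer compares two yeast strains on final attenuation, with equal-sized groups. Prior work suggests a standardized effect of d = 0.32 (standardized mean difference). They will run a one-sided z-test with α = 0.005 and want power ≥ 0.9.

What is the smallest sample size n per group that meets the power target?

Set Φ(δ − 2.576) = 0.9; then δ − 2.576 = Φ⁻¹(0.9) = 1.282, giving δ = 3.857.
δ = d·√(n/2) ⇒ n = 2(δ/d)² = 2 × (3.857 / 0.32)² = 290.61.
Rounding up, n = 291 per group.

n = 291 per group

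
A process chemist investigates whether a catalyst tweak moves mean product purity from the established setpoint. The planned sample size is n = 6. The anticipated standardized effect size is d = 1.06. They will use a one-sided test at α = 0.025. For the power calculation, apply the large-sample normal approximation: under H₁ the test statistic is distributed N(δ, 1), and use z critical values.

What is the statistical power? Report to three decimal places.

Noncentrality parameter: δ = d·√n = 1.06 × √6 = 2.5965
One-sided α = 0.025 → critical value z_{0.025} = 1.960.
Power = Φ(δ − 1.960) = Φ(0.636) = 0.7378.

Power ≈ 0.738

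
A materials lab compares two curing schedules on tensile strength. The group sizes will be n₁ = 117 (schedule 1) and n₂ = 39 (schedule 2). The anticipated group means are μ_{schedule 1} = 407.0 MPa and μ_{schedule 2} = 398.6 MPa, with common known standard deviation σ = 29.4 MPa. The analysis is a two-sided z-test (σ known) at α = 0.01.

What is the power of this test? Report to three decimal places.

Power ≈ 0.151

Standardized effect: d = |μ_{schedule 1} − μ_{schedule 2}| / σ = |407.0 − 398.6| / 29.4 = 0.2857
Noncentrality parameter: δ = d / √(1/n₁ + 1/n₂) = 0.2857 / √(1/117 + 1/39) = 1.5452
Critical value for a two-sided test at α = 0.01: z_{α/2} = 2.576.
Power = Φ(δ − 2.576) + Φ(−δ − 2.576) = Φ(-1.031) + Φ(-4.121) = 0.1514 + 0.0000 = 0.1514.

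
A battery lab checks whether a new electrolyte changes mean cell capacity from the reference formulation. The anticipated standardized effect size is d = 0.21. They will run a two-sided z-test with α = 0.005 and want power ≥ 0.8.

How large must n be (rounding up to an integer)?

For power 0.8 need Φ(δ − z_{0.0025}) = 0.8, so δ = z_{0.0025} + z_{0.20} = 2.807 + 0.842 = 3.649.
(The Φ(−δ − z_{α/2}) term is vanishingly small for δ > 0 and is dropped in the standard sample-size formula.)
δ = d·√n ⇒ n = (δ/d)² = (3.649 / 0.21)² = 301.87.
Round up to the next whole unit.

n = 302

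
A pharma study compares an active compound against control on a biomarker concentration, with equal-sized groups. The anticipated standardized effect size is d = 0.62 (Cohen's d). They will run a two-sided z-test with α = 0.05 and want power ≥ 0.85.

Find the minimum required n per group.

Set Φ(δ − 1.960) = 0.85; then δ − 1.960 = Φ⁻¹(0.85) = 1.036, giving δ = 2.996.
(For δ > 0 the lower-tail rejection region contributes negligibly to power, so the one-term inversion is standard.)
δ = d·√(n/2) ⇒ n = 2(δ/d)² = 2 × (2.996 / 0.62)² = 46.71.
Rounding up, n = 47 per group.

n = 47 per group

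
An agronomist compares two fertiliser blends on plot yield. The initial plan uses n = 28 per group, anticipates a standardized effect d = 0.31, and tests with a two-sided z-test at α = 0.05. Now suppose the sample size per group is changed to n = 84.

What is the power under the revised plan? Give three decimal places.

Power ≈ 0.520

With n = 84 per group: δ = d·√(n/2) = 0.31 × √(84/2) = 2.0090. Critical value z_{0.025} = 1.960.
Revised power = Φ(δ − 1.960) + Φ(−δ − 1.960) = Φ(0.049) + Φ(-3.969) = 0.5196 + 0.0000 = 0.5196.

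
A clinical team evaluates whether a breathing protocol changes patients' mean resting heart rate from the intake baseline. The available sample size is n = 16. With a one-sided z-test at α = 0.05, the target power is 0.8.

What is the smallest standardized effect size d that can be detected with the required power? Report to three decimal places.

Need Φ(δ − 1.645) = 0.8, so δ = 1.645 + 0.842 = 2.486.
δ = d·√n ⇒ d = δ/√n = 2.486/√16 = 0.6216.

d ≈ 0.622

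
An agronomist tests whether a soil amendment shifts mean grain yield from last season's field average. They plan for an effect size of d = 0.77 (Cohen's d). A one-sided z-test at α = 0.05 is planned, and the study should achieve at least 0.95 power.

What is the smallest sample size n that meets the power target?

For power 0.95 need Φ(δ − z_{0.05}) = 0.95, so δ = z_{0.05} + z_{0.05} = 1.645 + 1.645 = 3.290.
δ = d·√n ⇒ n = (δ/d)² = (3.290 / 0.77)² = 18.25.
Rounding up, n = 19.

n = 19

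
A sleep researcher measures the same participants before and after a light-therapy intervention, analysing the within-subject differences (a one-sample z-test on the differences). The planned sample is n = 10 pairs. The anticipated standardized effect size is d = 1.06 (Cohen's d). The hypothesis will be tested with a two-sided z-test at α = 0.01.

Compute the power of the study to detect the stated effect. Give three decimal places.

Power ≈ 0.781

Noncentrality parameter: δ = d·√n = 1.06 × √10 = 3.3520
Critical value for a two-sided test at α = 0.01: z_{α/2} = 2.576.
Power = Φ(δ − 2.576) + Φ(−δ − 2.576) = Φ(0.776) + Φ(-5.928) = 0.7812 + 0.0000 = 0.7812.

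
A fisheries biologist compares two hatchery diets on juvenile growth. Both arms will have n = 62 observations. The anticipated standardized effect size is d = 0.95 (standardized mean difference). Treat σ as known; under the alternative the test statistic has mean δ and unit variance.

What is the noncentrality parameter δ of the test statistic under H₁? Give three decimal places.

The noncentrality parameter scales effect size by the design's sample-size factor: δ = d·√(n/2) = 0.95 × √(62/2) = 5.2894

δ ≈ 5.289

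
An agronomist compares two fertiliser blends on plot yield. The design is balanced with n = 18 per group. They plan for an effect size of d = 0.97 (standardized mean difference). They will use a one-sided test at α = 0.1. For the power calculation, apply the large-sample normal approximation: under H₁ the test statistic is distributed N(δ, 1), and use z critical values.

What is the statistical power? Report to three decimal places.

Power ≈ 0.948

Noncentrality parameter: δ = d·√(n/2) = 0.97 × √(18/2) = 2.9100
Critical value for a one-sided test at α = 0.1: z_α = 1.282.
Power = Φ(δ − 1.282) = Φ(1.628) = 0.9483.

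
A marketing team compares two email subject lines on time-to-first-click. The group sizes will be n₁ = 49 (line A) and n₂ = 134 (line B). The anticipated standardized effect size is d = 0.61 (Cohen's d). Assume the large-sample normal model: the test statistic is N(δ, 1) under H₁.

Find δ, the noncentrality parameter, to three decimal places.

The noncentrality parameter scales effect size by the design's sample-size factor: δ = d / √(1/n₁ + 1/n₂) = 0.61 / √(1/49 + 1/134) = 3.6539

δ ≈ 3.654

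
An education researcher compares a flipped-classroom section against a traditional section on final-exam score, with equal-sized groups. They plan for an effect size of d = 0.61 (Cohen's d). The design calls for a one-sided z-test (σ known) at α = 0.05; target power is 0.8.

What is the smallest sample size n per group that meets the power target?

n = 34 per group

For power 0.8 need Φ(δ − z_{0.05}) = 0.8, so δ = z_{0.05} + z_{0.20} = 1.645 + 0.842 = 2.486.
δ = d·√(n/2) ⇒ n = 2(δ/d)² = 2 × (2.486 / 0.61)² = 33.23.
Rounding up, n = 34 per group.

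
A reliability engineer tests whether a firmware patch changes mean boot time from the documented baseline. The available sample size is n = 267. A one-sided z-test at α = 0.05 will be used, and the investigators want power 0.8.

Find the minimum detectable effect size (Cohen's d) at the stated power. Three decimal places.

Required noncentrality: δ = z_{0.05} + z_{0.20} = 1.645 + 0.842 = 2.486.
δ = d·√n ⇒ d = δ/√n = 2.486/√267 = 0.1522.

d ≈ 0.152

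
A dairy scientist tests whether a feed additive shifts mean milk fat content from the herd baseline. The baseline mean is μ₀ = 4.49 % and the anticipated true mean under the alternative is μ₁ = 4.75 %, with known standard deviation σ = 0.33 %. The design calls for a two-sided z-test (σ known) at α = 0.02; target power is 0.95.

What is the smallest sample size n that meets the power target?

Standardized effect: d = |μ₁ − μ₀| / σ = |4.75 − 4.49| / 0.33 = 0.7879
For power 0.95 need Φ(δ − z_{0.01}) = 0.95, so δ = z_{0.01} + z_{0.05} = 2.326 + 1.645 = 3.971.
(The Φ(−δ − z_{α/2}) term is vanishingly small for δ > 0 and is dropped in the standard sample-size formula.)
δ = d·√n ⇒ n = (δ/d)² = (3.971 / 0.7879)² = 25.41.
Rounding up, n = 26.

n = 26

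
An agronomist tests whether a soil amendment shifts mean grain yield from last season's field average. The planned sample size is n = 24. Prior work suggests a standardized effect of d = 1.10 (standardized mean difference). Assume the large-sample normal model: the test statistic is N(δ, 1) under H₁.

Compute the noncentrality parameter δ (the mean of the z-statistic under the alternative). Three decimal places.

δ ≈ 5.389

δ = d·√n = 1.10 × √24 = 5.3889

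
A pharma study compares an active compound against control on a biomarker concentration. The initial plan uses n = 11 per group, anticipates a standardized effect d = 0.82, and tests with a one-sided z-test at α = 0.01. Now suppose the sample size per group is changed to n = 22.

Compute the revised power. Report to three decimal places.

With n = 22 per group: δ = d·√(n/2) = 0.82 × √(22/2) = 2.7196. Critical value z_{0.01} = 2.326.
Revised power = P(Z > 2.326 − δ) = Φ(0.393) = 0.6529.

Power ≈ 0.653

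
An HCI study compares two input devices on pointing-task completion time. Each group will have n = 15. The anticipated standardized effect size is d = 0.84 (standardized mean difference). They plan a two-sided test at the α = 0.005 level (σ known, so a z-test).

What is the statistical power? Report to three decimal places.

Power ≈ 0.306

Noncentrality parameter: δ = d·√(n/2) = 0.84 × √(15/2) = 2.3004
Two-sided α = 0.005 → critical value z_{0.0025} = 2.807.
Power = Φ(δ − 2.807) + Φ(−δ − 2.807) = Φ(-0.507) + Φ(-5.107) = 0.3062 + 0.0000 = 0.3062.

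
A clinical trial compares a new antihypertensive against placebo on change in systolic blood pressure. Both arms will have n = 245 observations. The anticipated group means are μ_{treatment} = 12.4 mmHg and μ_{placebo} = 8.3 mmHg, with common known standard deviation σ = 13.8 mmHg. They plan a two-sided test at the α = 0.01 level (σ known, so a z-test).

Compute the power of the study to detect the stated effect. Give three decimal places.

Standardized effect: d = |μ_{treatment} − μ_{placebo}| / σ = |12.4 − 8.3| / 13.8 = 0.2971
Noncentrality parameter: δ = d·√(n/2) = 0.2971 × √(245/2) = 3.2883
Two-sided α = 0.01 → critical value z_{0.005} = 2.576.
Power = Φ(δ − 2.576) + Φ(−δ − 2.576) = Φ(0.712) + Φ(-5.864) = 0.7619 + 0.0000 = 0.7619.

Power ≈ 0.762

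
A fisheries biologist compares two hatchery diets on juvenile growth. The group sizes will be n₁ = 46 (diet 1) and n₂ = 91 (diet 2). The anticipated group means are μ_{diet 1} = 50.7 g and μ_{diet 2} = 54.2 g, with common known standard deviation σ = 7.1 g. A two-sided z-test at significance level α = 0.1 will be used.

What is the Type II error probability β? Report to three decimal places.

Standardized effect: d = |μ_{diet 1} − μ_{diet 2}| / σ = |50.7 − 54.2| / 7.1 = 0.4930
Noncentrality parameter: δ = d / √(1/n₁ + 1/n₂) = 0.4930 / √(1/46 + 1/91) = 2.7249
Critical value for a two-sided test at α = 0.1: z_{α/2} = 1.645.
Power = Φ(δ − 1.645) + Φ(−δ − 1.645) = Φ(1.080) + Φ(-4.370) = 0.8599 + 0.0000 = 0.8599.
Type II error: β = 1 − power = 1 − 0.8599 = 0.1401.

β ≈ 0.140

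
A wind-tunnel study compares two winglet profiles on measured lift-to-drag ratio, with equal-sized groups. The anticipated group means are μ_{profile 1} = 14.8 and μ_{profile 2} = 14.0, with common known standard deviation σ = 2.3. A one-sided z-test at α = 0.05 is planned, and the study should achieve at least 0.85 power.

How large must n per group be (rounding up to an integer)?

n = 119 per group

Standardized effect: d = |μ_{profile 1} − μ_{profile 2}| / σ = |14.8 − 14.0| / 2.3 = 0.3478
For power 0.85 need Φ(δ − z_{0.05}) = 0.85, so δ = z_{0.05} + z_{0.15} = 1.645 + 1.036 = 2.681.
δ = d·√(n/2) ⇒ n = 2(δ/d)² = 2 × (2.681 / 0.3478)² = 118.85.
Round up to the next whole unit.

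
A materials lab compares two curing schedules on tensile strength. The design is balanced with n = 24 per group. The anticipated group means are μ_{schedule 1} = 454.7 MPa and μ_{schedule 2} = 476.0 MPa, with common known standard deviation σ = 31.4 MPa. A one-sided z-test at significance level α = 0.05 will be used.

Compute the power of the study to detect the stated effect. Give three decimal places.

Power ≈ 0.760

Standardized effect: d = |μ_{schedule 1} − μ_{schedule 2}| / σ = |454.7 − 476.0| / 31.4 = 0.6783
Noncentrality parameter: δ = d·√(n/2) = 0.6783 × √(24/2) = 2.3499
One-sided α = 0.05 → critical value z_{0.05} = 1.645.
Power = Φ(δ − 1.645) = Φ(0.705) = 0.7596.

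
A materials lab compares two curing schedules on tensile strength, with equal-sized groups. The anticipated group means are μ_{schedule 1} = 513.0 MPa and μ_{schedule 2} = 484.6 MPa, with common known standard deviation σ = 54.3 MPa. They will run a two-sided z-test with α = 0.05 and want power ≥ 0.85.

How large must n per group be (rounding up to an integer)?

Standardized effect: d = |μ_{schedule 1} − μ_{schedule 2}| / σ = |513.0 − 484.6| / 54.3 = 0.5230
For power 0.85 need Φ(δ − z_{0.025}) = 0.85, so δ = z_{0.025} + z_{0.15} = 1.960 + 1.036 = 2.996.
(The Φ(−δ − z_{α/2}) term is vanishingly small for δ > 0 and is dropped in the standard sample-size formula.)
δ = d·√(n/2) ⇒ n = 2(δ/d)² = 2 × (2.996 / 0.5230)² = 65.64.
Rounding up, n = 66 per group.

n = 66 per group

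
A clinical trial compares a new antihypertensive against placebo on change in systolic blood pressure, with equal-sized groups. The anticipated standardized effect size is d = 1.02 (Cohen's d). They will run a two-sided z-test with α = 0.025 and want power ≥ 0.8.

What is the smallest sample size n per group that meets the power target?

Set Φ(δ − 2.241) = 0.8; then δ − 2.241 = Φ⁻¹(0.8) = 0.842, giving δ = 3.083.
(Ignoring the negligible lower-tail rejection probability gives the usual closed-form inversion.)
δ = d·√(n/2) ⇒ n = 2(δ/d)² = 2 × (3.083 / 1.02)² = 18.27.
Rounding up, n = 19 per group.

n = 19 per group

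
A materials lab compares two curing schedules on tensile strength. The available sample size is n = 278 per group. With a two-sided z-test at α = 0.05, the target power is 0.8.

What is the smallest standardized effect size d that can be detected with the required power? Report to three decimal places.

Need Φ(δ − 1.960) = 0.8, so δ = 1.960 + 0.842 = 2.802.
(The second rejection-region term Φ(−δ − z_{α/2}) is negligible and dropped.)
δ = d·√(n/2) ⇒ d = δ/√(n/2) = 2.802/√(278/2) = 0.2376.

d ≈ 0.238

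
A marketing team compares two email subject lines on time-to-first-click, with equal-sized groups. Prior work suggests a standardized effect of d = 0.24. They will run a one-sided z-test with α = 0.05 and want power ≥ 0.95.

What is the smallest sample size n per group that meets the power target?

Set Φ(δ − 1.645) = 0.95; then δ − 1.645 = Φ⁻¹(0.95) = 1.645, giving δ = 3.290.
δ = d·√(n/2) ⇒ n = 2(δ/d)² = 2 × (3.290 / 0.24)² = 375.77.
Round up to the next whole unit.

n = 376 per group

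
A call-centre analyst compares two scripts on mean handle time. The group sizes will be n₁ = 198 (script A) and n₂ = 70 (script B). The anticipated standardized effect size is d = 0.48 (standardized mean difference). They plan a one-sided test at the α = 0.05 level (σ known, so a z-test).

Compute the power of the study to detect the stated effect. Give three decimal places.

Power ≈ 0.965

Noncentrality parameter: δ = d / √(1/n₁ + 1/n₂) = 0.48 / √(1/198 + 1/70) = 3.4519
One-sided α = 0.05 → critical value z_{0.05} = 1.645.
Power = P(Z > 1.645 − δ) = Φ(1.807) = 0.9646.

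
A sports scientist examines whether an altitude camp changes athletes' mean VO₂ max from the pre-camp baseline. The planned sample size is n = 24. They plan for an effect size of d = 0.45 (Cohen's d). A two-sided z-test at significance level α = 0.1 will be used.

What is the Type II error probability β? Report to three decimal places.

Noncentrality parameter: δ = d·√n = 0.45 × √24 = 2.2045
Critical value for a two-sided test at α = 0.1: z_{α/2} = 1.645.
Power = Φ(δ − 1.645) + Φ(−δ − 1.645) = Φ(0.560) + Φ(-3.849) = 0.7122 + 0.0001 = 0.7122.
Type II error: β = 1 − power = 1 − 0.7122 = 0.2878.

β ≈ 0.288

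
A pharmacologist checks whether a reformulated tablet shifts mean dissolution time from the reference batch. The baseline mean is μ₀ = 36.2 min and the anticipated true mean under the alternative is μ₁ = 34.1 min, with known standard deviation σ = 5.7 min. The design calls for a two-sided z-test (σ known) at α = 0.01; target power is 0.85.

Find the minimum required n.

n = 97

Standardized effect: d = |μ₁ − μ₀| / σ = |34.1 − 36.2| / 5.7 = 0.3684
For power 0.85 need Φ(δ − z_{0.005}) = 0.85, so δ = z_{0.005} + z_{0.15} = 2.576 + 1.036 = 3.612.
(Ignoring the negligible lower-tail rejection probability gives the usual closed-form inversion.)
δ = d·√n ⇒ n = (δ/d)² = (3.612 / 0.3684)² = 96.13.
Rounding up, n = 97.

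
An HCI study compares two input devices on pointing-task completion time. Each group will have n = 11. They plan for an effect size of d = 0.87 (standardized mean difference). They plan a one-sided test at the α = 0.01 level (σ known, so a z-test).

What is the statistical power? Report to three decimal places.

Power ≈ 0.387

Noncentrality parameter: δ = d·√(n/2) = 0.87 × √(11/2) = 2.0403
Critical value for a one-sided test at α = 0.01: z_α = 2.326.
Power = Φ(δ − 2.326) = Φ(-0.286) = 0.3874.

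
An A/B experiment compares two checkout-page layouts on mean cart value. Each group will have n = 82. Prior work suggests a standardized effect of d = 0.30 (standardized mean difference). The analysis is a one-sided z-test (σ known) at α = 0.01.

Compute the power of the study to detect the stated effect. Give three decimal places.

Power ≈ 0.343

Noncentrality parameter: δ = d·√(n/2) = 0.30 × √(82/2) = 1.9209
Critical value for a one-sided test at α = 0.01: z_α = 2.326.
Power = Φ(δ − 2.326) = Φ(-0.405) = 0.3426.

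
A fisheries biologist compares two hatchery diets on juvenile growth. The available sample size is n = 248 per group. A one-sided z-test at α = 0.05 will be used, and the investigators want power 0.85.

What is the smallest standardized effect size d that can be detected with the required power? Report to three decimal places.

Need Φ(δ − 1.645) = 0.85, so δ = 1.645 + 1.036 = 2.681.
δ = d·√(n/2) ⇒ d = δ/√(n/2) = 2.681/√(248/2) = 0.2408.

d ≈ 0.241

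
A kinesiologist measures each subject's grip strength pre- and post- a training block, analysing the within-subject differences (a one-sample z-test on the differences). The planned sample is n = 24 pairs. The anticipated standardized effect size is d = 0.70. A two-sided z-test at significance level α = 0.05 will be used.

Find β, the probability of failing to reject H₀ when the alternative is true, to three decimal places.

Noncentrality parameter: δ = d·√n = 0.70 × √24 = 3.4293
Critical value for a two-sided test at α = 0.05: z_{α/2} = 1.960.
Power = Φ(δ − 1.960) + Φ(−δ − 1.960) = Φ(1.469) + Φ(-5.389) = 0.9291 + 0.0000 = 0.9291.
Type II error: β = 1 − power = 1 − 0.9291 = 0.0709.

β ≈ 0.071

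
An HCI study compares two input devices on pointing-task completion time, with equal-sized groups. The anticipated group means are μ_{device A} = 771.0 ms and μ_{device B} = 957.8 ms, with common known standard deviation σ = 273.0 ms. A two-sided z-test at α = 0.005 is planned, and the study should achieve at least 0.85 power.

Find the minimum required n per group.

n = 64 per group

Standardized effect: d = |μ_{device A} − μ_{device B}| / σ = |771.0 − 957.8| / 273.0 = 0.6842
Set Φ(δ − 2.807) = 0.85; then δ − 2.807 = Φ⁻¹(0.85) = 1.036, giving δ = 3.843.
(The Φ(−δ − z_{α/2}) term is vanishingly small for δ > 0 and is dropped in the standard sample-size formula.)
δ = d·√(n/2) ⇒ n = 2(δ/d)² = 2 × (3.843 / 0.6842)² = 63.10.
Rounding up, n = 64 per group.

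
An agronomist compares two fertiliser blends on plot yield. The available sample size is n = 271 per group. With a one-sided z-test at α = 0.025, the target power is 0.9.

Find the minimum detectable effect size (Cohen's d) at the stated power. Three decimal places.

d ≈ 0.278

Need Φ(δ − 1.960) = 0.9, so δ = 1.960 + 1.282 = 3.242.
δ = d·√(n/2) ⇒ d = δ/√(n/2) = 3.242/√(271/2) = 0.2785.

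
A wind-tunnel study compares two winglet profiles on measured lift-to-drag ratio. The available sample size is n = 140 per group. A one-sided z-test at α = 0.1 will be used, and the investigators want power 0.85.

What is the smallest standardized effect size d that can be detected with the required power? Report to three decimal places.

Required noncentrality: δ = z_{0.1} + z_{0.15} = 1.282 + 1.036 = 2.318.
δ = d·√(n/2) ⇒ d = δ/√(n/2) = 2.318/√(140/2) = 0.2771.

d ≈ 0.277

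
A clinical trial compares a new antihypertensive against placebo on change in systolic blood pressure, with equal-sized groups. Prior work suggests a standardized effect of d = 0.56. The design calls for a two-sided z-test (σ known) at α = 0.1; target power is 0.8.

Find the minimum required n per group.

n = 40 per group

For power 0.8 need Φ(δ − z_{0.05}) = 0.8, so δ = z_{0.05} + z_{0.20} = 1.645 + 0.842 = 2.486.
(Ignoring the negligible lower-tail rejection probability gives the usual closed-form inversion.)
δ = d·√(n/2) ⇒ n = 2(δ/d)² = 2 × (2.486 / 0.56)² = 39.43.
Round up to the next whole unit.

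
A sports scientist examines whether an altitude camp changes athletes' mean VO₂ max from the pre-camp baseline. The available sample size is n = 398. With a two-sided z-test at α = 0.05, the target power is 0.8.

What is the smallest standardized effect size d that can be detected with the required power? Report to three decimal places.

d ≈ 0.140

Required noncentrality: δ = z_{0.025} + z_{0.20} = 1.960 + 0.842 = 2.802.
(The second rejection-region term Φ(−δ − z_{α/2}) is negligible and dropped.)
δ = d·√n ⇒ d = δ/√n = 2.802/√398 = 0.1404.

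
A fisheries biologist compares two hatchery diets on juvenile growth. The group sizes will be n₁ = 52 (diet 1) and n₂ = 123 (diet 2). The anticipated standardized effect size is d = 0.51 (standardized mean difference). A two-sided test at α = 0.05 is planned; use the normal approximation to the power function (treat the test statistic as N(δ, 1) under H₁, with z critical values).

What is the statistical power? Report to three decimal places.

Noncentrality parameter: λ = d / √(1/n₁ + 1/n₂) = 0.51 / √(1/52 + 1/123) = 3.0832
Two-sided α = 0.05 → critical value z_{0.025} = 1.960.
Power = Φ(λ − 1.960) + Φ(−λ − 1.960) = Φ(1.123) + Φ(-5.043) = 0.8693 + 0.0000 = 0.8693.

Power ≈ 0.869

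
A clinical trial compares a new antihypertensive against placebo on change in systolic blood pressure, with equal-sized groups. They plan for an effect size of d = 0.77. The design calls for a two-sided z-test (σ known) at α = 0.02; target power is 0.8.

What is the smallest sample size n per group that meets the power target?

Set Φ(δ − 2.326) = 0.8; then δ − 2.326 = Φ⁻¹(0.8) = 0.842, giving δ = 3.168.
(For δ > 0 the lower-tail rejection region contributes negligibly to power, so the one-term inversion is standard.)
δ = d·√(n/2) ⇒ n = 2(δ/d)² = 2 × (3.168 / 0.77)² = 33.85.
Round up to the next whole unit.

n = 34 per group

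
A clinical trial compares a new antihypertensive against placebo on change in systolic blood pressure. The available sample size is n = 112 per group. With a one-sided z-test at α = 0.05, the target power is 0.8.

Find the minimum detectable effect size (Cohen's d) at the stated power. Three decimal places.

Required noncentrality: δ = z_{0.05} + z_{0.20} = 1.645 + 0.842 = 2.486.
δ = d·√(n/2) ⇒ d = δ/√(n/2) = 2.486/√(112/2) = 0.3323.

d ≈ 0.332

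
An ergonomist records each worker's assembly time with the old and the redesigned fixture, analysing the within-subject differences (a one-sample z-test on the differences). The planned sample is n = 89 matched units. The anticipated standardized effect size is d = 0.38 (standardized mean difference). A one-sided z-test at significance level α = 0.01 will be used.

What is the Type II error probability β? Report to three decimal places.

β ≈ 0.104

Noncentrality parameter: λ = d·√n = 0.38 × √89 = 3.5849
One-sided α = 0.01 → critical value z_{0.01} = 2.326.
Power = Φ(λ − 2.326) = Φ(1.259) = 0.8959.
Type II error: β = 1 − power = 1 − 0.8959 = 0.1041.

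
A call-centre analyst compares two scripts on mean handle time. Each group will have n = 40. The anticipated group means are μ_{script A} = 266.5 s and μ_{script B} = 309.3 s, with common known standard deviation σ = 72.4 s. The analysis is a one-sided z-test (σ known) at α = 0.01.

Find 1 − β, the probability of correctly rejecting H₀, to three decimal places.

Power ≈ 0.625

Standardized effect: d = |μ_{script A} − μ_{script B}| / σ = |266.5 − 309.3| / 72.4 = 0.5912
Noncentrality parameter: δ = d·√(n/2) = 0.5912 × √(40/2) = 2.6437
Critical value for a one-sided test at α = 0.01: z_α = 2.326.
Power = Φ(δ − 2.326) = Φ(0.317) = 0.6245.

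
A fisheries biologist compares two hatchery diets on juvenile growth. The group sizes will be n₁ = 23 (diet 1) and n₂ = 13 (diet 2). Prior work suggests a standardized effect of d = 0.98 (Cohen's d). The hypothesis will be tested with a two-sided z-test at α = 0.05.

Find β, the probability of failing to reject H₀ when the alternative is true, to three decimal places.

Noncentrality parameter: δ = d / √(1/n₁ + 1/n₂) = 0.98 / √(1/23 + 1/13) = 2.8243
Two-sided α = 0.05 → critical value z_{0.025} = 1.960.
Power = Φ(δ − 1.960) + Φ(−δ − 1.960) = Φ(0.864) + Φ(-4.784) = 0.8063 + 0.0000 = 0.8063.
Type II error: β = 1 − power = 1 − 0.8063 = 0.1937.

β ≈ 0.194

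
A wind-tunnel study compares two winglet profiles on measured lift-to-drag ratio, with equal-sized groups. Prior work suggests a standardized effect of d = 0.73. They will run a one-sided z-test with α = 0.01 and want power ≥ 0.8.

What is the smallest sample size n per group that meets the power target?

For power 0.8 need Φ(δ − z_{0.01}) = 0.8, so δ = z_{0.01} + z_{0.20} = 2.326 + 0.842 = 3.168.
δ = d·√(n/2) ⇒ n = 2(δ/d)² = 2 × (3.168 / 0.73)² = 37.67.
Rounding up, n = 38 per group.

n = 38 per group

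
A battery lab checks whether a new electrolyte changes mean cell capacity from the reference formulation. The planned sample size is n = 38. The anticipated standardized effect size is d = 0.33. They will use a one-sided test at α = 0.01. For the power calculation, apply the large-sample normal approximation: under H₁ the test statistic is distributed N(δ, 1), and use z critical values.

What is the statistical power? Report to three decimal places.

Power ≈ 0.385

Noncentrality parameter: δ = d·√n = 0.33 × √38 = 2.0343
Critical value for a one-sided test at α = 0.01: z_α = 2.326.
Power = P(Z > 2.326 − δ) = Φ(-0.292) = 0.3851.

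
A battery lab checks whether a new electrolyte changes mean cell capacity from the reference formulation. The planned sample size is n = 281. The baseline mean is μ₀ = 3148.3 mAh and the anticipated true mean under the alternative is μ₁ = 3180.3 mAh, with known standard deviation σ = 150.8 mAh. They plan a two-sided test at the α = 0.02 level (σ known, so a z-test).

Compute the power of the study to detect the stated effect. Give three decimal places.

Power ≈ 0.891

Standardized effect: d = |μ₁ − μ₀| / σ = |3180.3 − 3148.3| / 150.8 = 0.2122
Noncentrality parameter: δ = d·√n = 0.2122 × √281 = 3.5571
Two-sided α = 0.02 → critical value z_{0.01} = 2.326.
Power = Φ(δ − 2.326) + Φ(−δ − 2.326) = Φ(1.231) + Φ(-5.883) = 0.8908 + 0.0000 = 0.8908.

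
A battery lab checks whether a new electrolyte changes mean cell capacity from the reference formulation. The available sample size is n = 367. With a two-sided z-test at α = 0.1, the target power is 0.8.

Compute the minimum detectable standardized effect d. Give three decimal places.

Need Φ(δ − 1.645) = 0.8, so δ = 1.645 + 0.842 = 2.486.
(Lower-tail contribution to power is negligible for δ > 0.)
δ = d·√n ⇒ d = δ/√n = 2.486/√367 = 0.1298.

d ≈ 0.130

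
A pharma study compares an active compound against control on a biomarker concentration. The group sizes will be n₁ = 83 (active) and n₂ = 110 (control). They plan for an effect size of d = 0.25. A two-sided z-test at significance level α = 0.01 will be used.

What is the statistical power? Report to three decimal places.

Noncentrality parameter: λ = d / √(1/n₁ + 1/n₂) = 0.25 / √(1/83 + 1/110) = 1.7195
Critical value for a two-sided test at α = 0.01: z_{α/2} = 2.576.
Power = Φ(λ − 2.576) + Φ(−λ − 2.576) = Φ(-0.856) + Φ(-4.295) = 0.1959 + 0.0000 = 0.1959.

Power ≈ 0.196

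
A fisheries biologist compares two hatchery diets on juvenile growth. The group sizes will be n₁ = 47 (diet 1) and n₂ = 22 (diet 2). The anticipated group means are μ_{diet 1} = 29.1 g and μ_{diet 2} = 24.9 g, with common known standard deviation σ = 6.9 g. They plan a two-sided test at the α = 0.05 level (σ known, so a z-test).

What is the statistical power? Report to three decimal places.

Power ≈ 0.654

Standardized effect: d = |μ_{diet 1} − μ_{diet 2}| / σ = |29.1 − 24.9| / 6.9 = 0.6087
Noncentrality parameter: δ = d / √(1/n₁ + 1/n₂) = 0.6087 / √(1/47 + 1/22) = 2.3563
Critical value for a two-sided test at α = 0.05: z_{α/2} = 1.960.
Power = Φ(δ − 1.960) + Φ(−δ − 1.960) = Φ(0.396) + Φ(-4.316) = 0.6541 + 0.0000 = 0.6541.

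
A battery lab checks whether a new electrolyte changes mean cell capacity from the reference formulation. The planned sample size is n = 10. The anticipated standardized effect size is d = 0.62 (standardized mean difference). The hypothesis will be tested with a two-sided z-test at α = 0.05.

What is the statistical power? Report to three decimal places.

Noncentrality parameter: δ = d·√n = 0.62 × √10 = 1.9606
Two-sided α = 0.05 → critical value z_{0.025} = 1.960.
Power = Φ(δ − 1.960) + Φ(−δ − 1.960) = Φ(0.001) + Φ(-3.921) = 0.5003 + 0.0000 = 0.5003.

Power ≈ 0.500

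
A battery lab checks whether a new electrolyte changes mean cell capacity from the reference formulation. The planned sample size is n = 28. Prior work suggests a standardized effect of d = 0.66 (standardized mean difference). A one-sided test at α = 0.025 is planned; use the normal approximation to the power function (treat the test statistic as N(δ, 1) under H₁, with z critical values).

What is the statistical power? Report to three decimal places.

Noncentrality parameter: δ = d·√n = 0.66 × √28 = 3.4924
One-sided α = 0.025 → critical value z_{0.025} = 1.960.
Power = Φ(δ − 1.960) = Φ(1.532) = 0.9373.

Power ≈ 0.937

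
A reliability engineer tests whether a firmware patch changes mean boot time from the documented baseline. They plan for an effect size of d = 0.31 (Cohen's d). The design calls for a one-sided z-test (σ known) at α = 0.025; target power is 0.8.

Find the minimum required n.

For power 0.8 need Φ(δ − z_{0.025}) = 0.8, so δ = z_{0.025} + z_{0.20} = 1.960 + 0.842 = 2.802.
δ = d·√n ⇒ n = (δ/d)² = (2.802 / 0.31)² = 81.67.
Round up to the next whole unit.

n = 82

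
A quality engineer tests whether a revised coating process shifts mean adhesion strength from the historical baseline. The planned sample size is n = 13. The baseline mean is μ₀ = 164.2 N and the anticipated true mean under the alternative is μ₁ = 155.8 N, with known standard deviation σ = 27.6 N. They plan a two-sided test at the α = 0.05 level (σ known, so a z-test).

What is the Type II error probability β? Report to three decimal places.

Standardized effect: d = |μ₁ − μ₀| / σ = |155.8 − 164.2| / 27.6 = 0.3043
Noncentrality parameter: λ = d·√n = 0.3043 × √13 = 1.0973
Two-sided α = 0.05 → critical value z_{0.025} = 1.960.
Power = Φ(λ − 1.960) + Φ(−λ − 1.960) = Φ(-0.863) + Φ(-3.057) = 0.1942 + 0.0011 = 0.1953.
Type II error: β = 1 − power = 1 − 0.1953 = 0.8047.

β ≈ 0.805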